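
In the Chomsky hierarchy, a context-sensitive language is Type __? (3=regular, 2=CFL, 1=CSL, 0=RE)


Chomsky hierarchy levels:
  Type 3: Regular (DFA/NFA/regex)
  Type 2: Context-free (PDA)
  Type 1: Context-sensitive
  Type 0: Recursively enumerable (TM)
'context-sensitive' corresponds to Type 1

1


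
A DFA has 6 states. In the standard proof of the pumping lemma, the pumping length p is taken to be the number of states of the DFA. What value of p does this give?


Pumping lemma for regular languages (standard proof):
Take p = |Q|, the number of DFA states.
Any string of length >= |Q| passes through |Q|+1 states while reading its first |Q| symbols,
so by pigeonhole some state repeats, giving the loop that can be pumped.
Here |Q| = 6
Therefore the proof uses p = 6

6


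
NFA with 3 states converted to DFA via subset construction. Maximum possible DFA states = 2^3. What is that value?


NFA has 3 states
Subset construction: each DFA state = subset of NFA states
Maximum subsets = 2^3
2^3 = 8

8


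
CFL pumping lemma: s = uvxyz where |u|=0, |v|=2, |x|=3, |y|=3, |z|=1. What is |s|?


|s| = |u| + |v| + |x| + |y| + |z|
= 0 + 2 + 3 + 3 + 1
= 2 + 3 + 4
= 5 + 4
= 9

9


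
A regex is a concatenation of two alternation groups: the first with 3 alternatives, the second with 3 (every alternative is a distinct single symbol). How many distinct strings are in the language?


First group: 3 alternatives
Second group: 3 alternatives
Concatenation: each choice from group 1 pairs with each from group 2
Total = 3 x 3 = 9

9


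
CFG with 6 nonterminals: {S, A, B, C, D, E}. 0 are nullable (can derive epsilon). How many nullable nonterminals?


Nonterminals: {S, A, B, C, D, E}
A nonterminal is nullable if it can derive epsilon
Counting nullable nonterminals: 0
Total nullable = 0

0


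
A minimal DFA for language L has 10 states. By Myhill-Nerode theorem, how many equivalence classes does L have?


Myhill-Nerode theorem:
Number of equivalence classes = number of states in minimal DFA
Minimal DFA states = 10
Therefore equivalence classes = 10

10


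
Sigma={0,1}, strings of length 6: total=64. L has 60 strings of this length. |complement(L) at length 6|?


Alphabet: {0,1}
String length: 6
Total strings of length 6 = 2^6 = 64
Strings in L = 60
Complement = total - |L|
= 64 - 60
= 4

4


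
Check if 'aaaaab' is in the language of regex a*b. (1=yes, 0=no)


Pattern: a*b
String: 'aaaaab'
Pattern requires: zero or more 'a's followed by exactly one 'b'
Found 5 leading 'a's
Remaining: 'b'
Remaining is exactly 'b' -> match
Result: 1

1


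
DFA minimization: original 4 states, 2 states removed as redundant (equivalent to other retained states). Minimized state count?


Original DFA: 4 states
Redundant states removed: 2
Minimized states = original - removed
= 4 - 2
= 2

2


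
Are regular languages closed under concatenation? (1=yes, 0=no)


Regular languages are closed under all standard operations:
- Union: Yes (product construction)
- Intersection: Yes (product construction)
- Complement: Yes (swap accept/reject)
- Concatenation: Yes (NFA construction)
Operation: concatenation -> Closed

1


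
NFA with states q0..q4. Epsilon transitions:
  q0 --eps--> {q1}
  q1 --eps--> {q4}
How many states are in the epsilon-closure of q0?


Starting from q0
Initialize closure = {q0}
Follow epsilon from q0 -> add q1
Follow epsilon from q1 -> add q4
Final closure: {q0, q1, q4}
Size = 3

3


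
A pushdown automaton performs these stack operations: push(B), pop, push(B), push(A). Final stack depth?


Tracing stack operations:
  push(B) -> stack = [B], depth=1
  pop -> removed B, stack = [], depth=0
  push(B) -> stack = [B], depth=1
  push(A) -> stack = [B,A], depth=2
Final depth = 2

2


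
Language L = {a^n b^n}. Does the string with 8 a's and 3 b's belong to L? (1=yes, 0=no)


Language requires equal numbers of a's and b's
PDA pushes for each 'a', pops for each 'b'
Number of a's = 8
Number of b's = 3
8 != 3 -> Reject

0


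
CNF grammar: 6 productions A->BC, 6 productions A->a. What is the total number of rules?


CNF allows two rule forms:
  A -> BC (binary): 6 rules
  A -> a (terminal): 6 rules
Total = 6 + 6 = 12

12


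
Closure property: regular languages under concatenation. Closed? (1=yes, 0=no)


Regular languages are closed under:
- Union (DFA product construction)
- Intersection (DFA product construction)
- Complement (swap accept/reject states)
- Concatenation (NFA construction)
- Kleene star (NFA construction)
concatenation is in this list
Therefore: closed

1


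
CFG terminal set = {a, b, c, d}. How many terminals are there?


Terminal symbols: a, b, c, d
Counting each: a (#1), b (#2), c (#3), d (#4)
Total = 4

4


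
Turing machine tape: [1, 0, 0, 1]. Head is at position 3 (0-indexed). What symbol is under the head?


Tape: [1, 0, 0, 1]
Positions: 0 1 2 3
Values:    1 0 0 1
Head at position 3
tape[3] = 1

1


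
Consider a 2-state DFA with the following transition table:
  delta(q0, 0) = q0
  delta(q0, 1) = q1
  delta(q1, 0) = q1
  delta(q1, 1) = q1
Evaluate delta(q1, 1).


Looking up transition function:
delta(q1, 1) in the table
Row: q1, Column: 1
Result: q1

q1


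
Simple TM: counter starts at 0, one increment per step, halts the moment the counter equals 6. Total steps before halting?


Counter starts at 0. Counting sequence:
  Step 1: counter = 1
  Step 2: counter = 2
  Step 3: counter = 3
  Step 4: counter = 4
  Step 5: counter = 5
  Step 6: counter = 6
Counter reached 6 -> halt
Total steps = 6

6


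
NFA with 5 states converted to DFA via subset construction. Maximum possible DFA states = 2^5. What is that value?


NFA has 5 states
Subset construction: each DFA state = subset of NFA states
Maximum subsets = 2^5
2^5 = 32

32


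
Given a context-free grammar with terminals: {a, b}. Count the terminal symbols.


Terminal symbols: a, b
Counting each: a (#1), b (#2)
Total = 2

2


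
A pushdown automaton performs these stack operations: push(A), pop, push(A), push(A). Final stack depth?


Tracing stack operations:
  push(A) -> stack = [A], depth=1
  pop -> removed A, stack = [], depth=0
  push(A) -> stack = [A], depth=1
  push(A) -> stack = [A,A], depth=2
Final depth = 2

2


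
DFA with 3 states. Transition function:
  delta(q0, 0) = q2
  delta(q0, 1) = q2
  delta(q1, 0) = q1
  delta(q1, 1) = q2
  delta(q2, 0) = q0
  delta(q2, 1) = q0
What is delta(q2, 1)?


Looking up transition function:
delta(q2, 1) in the table
Row: q2, Column: 1
Result: q0

q0


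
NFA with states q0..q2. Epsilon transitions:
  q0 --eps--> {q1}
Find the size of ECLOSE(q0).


Starting from q0
Initialize closure = {q0}
Follow epsilon from q0 -> add q1
Final closure: {q0, q1}
Size = 2

2


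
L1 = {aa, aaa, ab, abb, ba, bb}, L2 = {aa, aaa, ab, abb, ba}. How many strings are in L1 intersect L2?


L1 = {aa, aaa, ab, abb, ba, bb}
L2 = {aa, aaa, ab, abb, ba}
Checking each string in L1 against L2:
  'aa': in L2? Yes
  'aaa': in L2? Yes
  'ab': in L2? Yes
  'abb': in L2? Yes
  'ba': in L2? Yes
  'bb': in L2? No
Intersection = {aa, aaa, ab, abb, ba}
|L1 ∩ L2| = 5

5


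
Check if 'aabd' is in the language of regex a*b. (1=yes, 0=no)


Pattern: a*b
String: 'aabd'
Pattern requires: zero or more 'a's followed by exactly one 'b'
Found 2 leading 'a's
Remaining: 'bd'
Remaining is not 'b' -> no match
Result: 0

0


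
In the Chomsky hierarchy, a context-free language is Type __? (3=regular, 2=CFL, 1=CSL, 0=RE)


Chomsky hierarchy levels:
  Type 3: Regular (DFA/NFA/regex)
  Type 2: Context-free (PDA)
  Type 1: Context-sensitive
  Type 0: Recursively enumerable (TM)
'context-free' corresponds to Type 2

2


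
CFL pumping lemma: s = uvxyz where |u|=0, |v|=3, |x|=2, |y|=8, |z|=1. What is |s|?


|s| = |u| + |v| + |x| + |y| + |z|
= 0 + 3 + 2 + 8 + 1
= 3 + 2 + 9
= 5 + 9
= 14

14


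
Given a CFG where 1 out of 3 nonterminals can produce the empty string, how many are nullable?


Nonterminals: {S, A, B}
A nonterminal is nullable if it can derive epsilon
Counting nullable nonterminals: 1
Total nullable = 1

1


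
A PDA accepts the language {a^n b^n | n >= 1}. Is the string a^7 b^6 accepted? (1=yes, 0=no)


Language requires equal numbers of a's and b's
PDA pushes for each 'a', pops for each 'b'
Number of a's = 7
Number of b's = 6
7 != 6 -> Reject

0


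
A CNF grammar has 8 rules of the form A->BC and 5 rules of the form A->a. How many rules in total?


CNF allows two rule forms:
  A -> BC (binary): 8 rules
  A -> a (terminal): 5 rules
Total = 8 + 5 = 13

13


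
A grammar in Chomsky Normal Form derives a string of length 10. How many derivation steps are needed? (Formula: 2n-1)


Chomsky Normal Form derivation:
String length n = 10
Each step either:
  - Splits a nonterminal into two (n-1 such steps)
  - Converts a nonterminal to terminal (n such steps)
Total = (n-1) + n = 2n - 1
= 2(10) - 1
= 20 - 1
= 19

19


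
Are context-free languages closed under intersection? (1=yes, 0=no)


CFL closure properties:
  Closed under: union, concatenation, Kleene star
  NOT closed under: intersection, complement
Operation 'intersection' is in not-closed list -> No (not closed)

0


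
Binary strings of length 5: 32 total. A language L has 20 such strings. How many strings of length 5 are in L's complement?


Alphabet: {0,1}
String length: 5
Total strings of length 5 = 2^5 = 32
Strings in L = 20
Complement = total - |L|
= 32 - 20
= 12

12


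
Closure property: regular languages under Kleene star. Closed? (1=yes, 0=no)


Regular languages are closed under:
- Union (DFA product construction)
- Intersection (DFA product construction)
- Complement (swap accept/reject states)
- Concatenation (NFA construction)
- Kleene star (NFA construction)
Kleene star is in this list
Therefore: closed

1


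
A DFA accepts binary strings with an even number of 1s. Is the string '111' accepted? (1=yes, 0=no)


DFA has 2 states: q_even (start, accept=yes) and q_odd
Processing string '111' character by character:
  Position 0: read '1', 1-count=1 -> q_odd
  Position 1: read '1', 1-count=2 -> q_even
  Position 2: read '1', 1-count=3 -> q_odd
Final state: q_odd, total 1s = 3 (odd); the DFA requires an even count -> reject

0


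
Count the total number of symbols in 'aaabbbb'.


String: 'aaabbbb'
Counting characters:
  'a' appears 3 time(s)
  'b' appears 4 time(s)
Total length = 3 + 4 = 7

7


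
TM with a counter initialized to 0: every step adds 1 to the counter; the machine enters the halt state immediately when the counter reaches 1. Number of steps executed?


Counter starts at 0. Counting sequence:
  Step 1: counter = 1
Counter reached 1 -> halt
Total steps = 1

1


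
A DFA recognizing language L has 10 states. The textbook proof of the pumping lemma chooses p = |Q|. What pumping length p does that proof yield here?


Pumping lemma for regular languages (standard proof):
Take p = |Q|, the number of DFA states.
Any string of length >= |Q| passes through |Q|+1 states while reading its first |Q| symbols,
so by pigeonhole some state repeats, giving the loop that can be pumped.
Here |Q| = 10
Therefore the proof uses p = 10

10


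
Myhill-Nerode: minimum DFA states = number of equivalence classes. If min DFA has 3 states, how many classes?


Myhill-Nerode theorem:
Number of equivalence classes = number of states in minimal DFA
Minimal DFA states = 3
Therefore equivalence classes = 3

3


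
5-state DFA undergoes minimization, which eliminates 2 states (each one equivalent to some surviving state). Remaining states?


Original DFA: 5 states
Redundant states removed: 2
Minimized states = original - removed
= 5 - 2
= 3

3


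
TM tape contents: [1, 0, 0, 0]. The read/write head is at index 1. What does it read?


Tape: [1, 0, 0, 0]
Positions: 0 1 2 3
Values:    1 0 0 0
Head at position 1
tape[1] = 0

0


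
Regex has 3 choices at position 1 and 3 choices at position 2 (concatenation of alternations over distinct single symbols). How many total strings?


First group: 3 alternatives
Second group: 3 alternatives
Concatenation: each choice from group 1 pairs with each from group 2
Total = 3 x 3 = 9

9


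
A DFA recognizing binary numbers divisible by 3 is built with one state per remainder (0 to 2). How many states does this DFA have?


Divisibility by 3 is tracked via the remainder mod 3: 0, 1, ..., 2
The construction assigns one state to each remainder
Number of remainders = 3

3


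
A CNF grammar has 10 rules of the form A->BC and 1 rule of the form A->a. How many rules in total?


CNF allows two rule forms:
  A -> BC (binary): 10 rules
  A -> a (terminal): 1 rule
Total = 10 + 1 = 11

11


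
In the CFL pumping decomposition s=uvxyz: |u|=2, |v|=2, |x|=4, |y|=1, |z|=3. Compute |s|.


|s| = |u| + |v| + |x| + |y| + |z|
= 2 + 2 + 4 + 1 + 3
= 4 + 4 + 4
= 8 + 4
= 12

12


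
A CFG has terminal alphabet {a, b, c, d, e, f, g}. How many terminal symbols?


Terminal symbols: a, b, c, d, e, f, g
Counting each: a (#1), b (#2), c (#3), d (#4), e (#5), f (#6), g (#7)
Total = 7

7


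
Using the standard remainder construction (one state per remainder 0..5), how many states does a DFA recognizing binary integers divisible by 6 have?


Divisibility by 6 is tracked via the remainder mod 6: 0, 1, ..., 5
The construction assigns one state to each remainder
Number of remainders = 6

6


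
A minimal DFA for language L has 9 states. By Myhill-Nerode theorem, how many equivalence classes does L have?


Myhill-Nerode theorem:
Number of equivalence classes = number of states in minimal DFA
Minimal DFA states = 9
Therefore equivalence classes = 9

9


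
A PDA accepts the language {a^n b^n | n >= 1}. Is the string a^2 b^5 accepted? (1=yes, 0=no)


Language requires equal numbers of a's and b's
PDA pushes for each 'a', pops for each 'b'
Number of a's = 2
Number of b's = 5
2 != 5 -> Reject

0


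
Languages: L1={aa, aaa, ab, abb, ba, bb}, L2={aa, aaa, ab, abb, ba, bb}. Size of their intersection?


L1 = {aa, aaa, ab, abb, ba, bb}
L2 = {aa, aaa, ab, abb, ba, bb}
Checking each string in L1 against L2:
  'aa': in L2? Yes
  'aaa': in L2? Yes
  'ab': in L2? Yes
  'abb': in L2? Yes
  'ba': in L2? Yes
  'bb': in L2? Yes
Intersection = {aa, aaa, ab, abb, ba, bb}
|L1 ∩ L2| = 6

6


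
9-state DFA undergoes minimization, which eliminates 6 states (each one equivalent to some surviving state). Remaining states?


Original DFA: 9 states
Redundant states removed: 6
Minimized states = original - removed
= 9 - 6
= 3

3


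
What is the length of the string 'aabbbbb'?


String: 'aabbbbb'
Counting characters:
  'a' appears 2 time(s)
  'b' appears 5 time(s)
Total length = 2 + 5 = 7

7


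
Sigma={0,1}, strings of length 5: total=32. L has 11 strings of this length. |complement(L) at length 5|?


Alphabet: {0,1}
String length: 5
Total strings of length 5 = 2^5 = 32
Strings in L = 11
Complement = total - |L|
= 32 - 11
= 21

21


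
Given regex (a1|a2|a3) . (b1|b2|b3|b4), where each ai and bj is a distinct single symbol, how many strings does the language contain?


First group: 3 alternatives
Second group: 4 alternatives
Concatenation: each choice from group 1 pairs with each from group 2
Total = 3 x 4 = 12

12


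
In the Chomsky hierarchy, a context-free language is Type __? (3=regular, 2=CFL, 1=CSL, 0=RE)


Chomsky hierarchy levels:
  Type 3: Regular (DFA/NFA/regex)
  Type 2: Context-free (PDA)
  Type 1: Context-sensitive
  Type 0: Recursively enumerable (TM)
'context-free' corresponds to Type 2

2


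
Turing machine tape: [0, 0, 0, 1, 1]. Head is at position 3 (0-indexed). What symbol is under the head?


Tape: [0, 0, 0, 1, 1]
Positions: 0 1 2 3 4
Values:    0 0 0 1 1
Head at position 3
tape[3] = 1

1


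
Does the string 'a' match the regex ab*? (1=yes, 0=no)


Pattern: ab*
String: 'a'
Pattern requires: exactly one 'a' followed by zero or more 'b's
First char is 'a' -> OK
Rest '': all b's? Yes
Result: 1

1


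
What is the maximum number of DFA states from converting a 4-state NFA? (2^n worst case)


NFA has 4 states
Subset construction: each DFA state = subset of NFA states
Maximum subsets = 2^4
2^4 = 16

16


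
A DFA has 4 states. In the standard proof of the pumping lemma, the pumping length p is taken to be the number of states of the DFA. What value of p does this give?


Pumping lemma for regular languages (standard proof):
Take p = |Q|, the number of DFA states.
Any string of length >= |Q| passes through |Q|+1 states while reading its first |Q| symbols,
so by pigeonhole some state repeats, giving the loop that can be pumped.
Here |Q| = 4
Therefore the proof uses p = 4

4


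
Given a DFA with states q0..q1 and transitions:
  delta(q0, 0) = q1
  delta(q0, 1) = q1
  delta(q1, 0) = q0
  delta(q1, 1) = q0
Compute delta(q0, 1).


Looking up transition function:
delta(q0, 1) in the table
Row: q0, Column: 1
Result: q1

q1


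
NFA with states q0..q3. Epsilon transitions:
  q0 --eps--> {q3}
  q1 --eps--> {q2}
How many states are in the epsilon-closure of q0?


Starting from q0
Initialize closure = {q0}
Follow epsilon from q0 -> add q3
Final closure: {q0, q3}
Size = 2

2


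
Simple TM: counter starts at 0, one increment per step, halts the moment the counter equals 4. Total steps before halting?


Counter starts at 0. Counting sequence:
  Step 1: counter = 1
  Step 2: counter = 2
  Step 3: counter = 3
  Step 4: counter = 4
Counter reached 4 -> halt
Total steps = 4

4


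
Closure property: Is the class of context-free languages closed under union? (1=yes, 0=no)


CFL closure properties:
  Closed under: union, concatenation, Kleene star
  NOT closed under: intersection, complement
Operation 'union' is in closed list -> Yes (closed)

1


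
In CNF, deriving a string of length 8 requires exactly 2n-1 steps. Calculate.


Chomsky Normal Form derivation:
String length n = 8
Each step either:
  - Splits a nonterminal into two (n-1 such steps)
  - Converts a nonterminal to terminal (n such steps)
Total = (n-1) + n = 2n - 1
= 2(8) - 1
= 16 - 1
= 15

15


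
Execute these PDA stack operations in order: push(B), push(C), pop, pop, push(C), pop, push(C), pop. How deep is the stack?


Tracing stack operations:
  push(B) -> stack = [B], depth=1
  push(C) -> stack = [B,C], depth=2
  pop -> removed C, stack = [B], depth=1
  pop -> removed B, stack = [], depth=0
  push(C) -> stack = [C], depth=1
  pop -> removed C, stack = [], depth=0
  push(C) -> stack = [C], depth=1
  pop -> removed C, stack = [], depth=0
Final depth = 0

0


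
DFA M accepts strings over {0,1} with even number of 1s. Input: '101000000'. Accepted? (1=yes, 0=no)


DFA has 2 states: q_even (start, accept=yes) and q_odd
Processing string '101000000' character by character:
  Position 0: read '1', 1-count=1 -> q_odd
  Position 1: read '0', 1-count=1 -> q_odd (no change)
  Position 2: read '1', 1-count=2 -> q_even
  Position 3: read '0', 1-count=2 -> q_even (no change)
  Position 4: read '0', 1-count=2 -> q_even (no change)
  Position 5: read '0', 1-count=2 -> q_even (no change)
  Position 6: read '0', 1-count=2 -> q_even (no change)
  Position 7: read '0', 1-count=2 -> q_even (no change)
  Position 8: read '0', 1-count=2 -> q_even (no change)
Final state: q_even, total 1s = 2 (even); the DFA requires an even count -> accept

1


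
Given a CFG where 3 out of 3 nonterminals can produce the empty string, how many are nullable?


Nonterminals: {S, A, B}
A nonterminal is nullable if it can derive epsilon
Counting nullable nonterminals: 3
Total nullable = 3

3


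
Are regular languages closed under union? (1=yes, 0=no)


Regular languages are closed under:
- Union (DFA product construction)
- Intersection (DFA product construction)
- Complement (swap accept/reject states)
- Concatenation (NFA construction)
- Kleene star (NFA construction)
union is in this list
Therefore: closed

1


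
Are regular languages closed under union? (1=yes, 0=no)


Regular languages are closed under:
- Union (DFA product construction)
- Intersection (DFA product construction)
- Complement (swap accept/reject states)
- Concatenation (NFA construction)
- Kleene star (NFA construction)
union is in this list
Therefore: closed

1


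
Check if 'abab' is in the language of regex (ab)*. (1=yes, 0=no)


Pattern: (ab)*
String: 'abab'
Pattern requires: zero or more repetitions of 'ab'
Pairs: ['ab', 'ab']
All pairs are 'ab'? Yes
Result: 1

1


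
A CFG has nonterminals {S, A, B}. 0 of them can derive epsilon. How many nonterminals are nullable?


Nonterminals: {S, A, B}
A nonterminal is nullable if it can derive epsilon
Counting nullable nonterminals: 0
Total nullable = 0

0


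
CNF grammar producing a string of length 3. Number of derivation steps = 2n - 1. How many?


Chomsky Normal Form derivation:
String length n = 3
Each step either:
  - Splits a nonterminal into two (n-1 such steps)
  - Converts a nonterminal to terminal (n such steps)
Total = (n-1) + n = 2n - 1
= 2(3) - 1
= 6 - 1
= 5

5


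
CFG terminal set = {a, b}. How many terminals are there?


Terminal symbols: a, b
Counting each: a (#1), b (#2)
Total = 2

2


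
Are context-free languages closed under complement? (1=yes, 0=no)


CFL closure properties:
  Closed under: union, concatenation, Kleene star
  NOT closed under: intersection, complement
Operation 'complement' is in not-closed list -> No (not closed)

0


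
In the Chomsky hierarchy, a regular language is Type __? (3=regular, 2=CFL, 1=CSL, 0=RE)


Chomsky hierarchy levels:
  Type 3: Regular (DFA/NFA/regex)
  Type 2: Context-free (PDA)
  Type 1: Context-sensitive
  Type 0: Recursively enumerable (TM)
'regular' corresponds to Type 3

3


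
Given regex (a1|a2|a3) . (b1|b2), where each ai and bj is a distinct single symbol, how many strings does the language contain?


First group: 3 alternatives
Second group: 2 alternatives
Concatenation: each choice from group 1 pairs with each from group 2
Total = 3 x 2 = 6

6


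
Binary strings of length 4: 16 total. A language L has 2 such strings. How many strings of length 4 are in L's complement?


Alphabet: {0,1}
String length: 4
Total strings of length 4 = 2^4 = 16
Strings in L = 2
Complement = total - |L|
= 16 - 2
= 14

14


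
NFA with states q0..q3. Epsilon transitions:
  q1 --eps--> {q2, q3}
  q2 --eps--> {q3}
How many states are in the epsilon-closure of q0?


Starting from q0
Initialize closure = {q0}
q0 has no outgoing epsilon transitions -> nothing to add
Final closure: {q0}
Size = 1

1


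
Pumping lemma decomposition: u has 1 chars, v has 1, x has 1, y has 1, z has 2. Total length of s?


|s| = |u| + |v| + |x| + |y| + |z|
= 1 + 1 + 1 + 1 + 2
= 2 + 1 + 3
= 3 + 3
= 6

6


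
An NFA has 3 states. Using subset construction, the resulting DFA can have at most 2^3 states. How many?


NFA has 3 states
Subset construction: each DFA state = subset of NFA states
Maximum subsets = 2^3
2^3 = 8

8


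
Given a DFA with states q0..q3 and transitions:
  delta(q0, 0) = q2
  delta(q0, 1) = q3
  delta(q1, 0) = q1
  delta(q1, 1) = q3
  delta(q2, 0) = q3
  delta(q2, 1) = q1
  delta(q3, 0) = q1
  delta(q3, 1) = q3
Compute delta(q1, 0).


Looking up transition function:
delta(q1, 0) in the table
Row: q1, Column: 0
Result: q1

q1


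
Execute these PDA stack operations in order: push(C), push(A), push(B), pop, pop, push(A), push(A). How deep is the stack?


Tracing stack operations:
  push(C) -> stack = [C], depth=1
  push(A) -> stack = [C,A], depth=2
  push(B) -> stack = [C,A,B], depth=3
  pop -> removed B, stack = [C,A], depth=2
  pop -> removed A, stack = [C], depth=1
  push(A) -> stack = [C,A], depth=2
  push(A) -> stack = [C,A,A], depth=3
Final depth = 3

3


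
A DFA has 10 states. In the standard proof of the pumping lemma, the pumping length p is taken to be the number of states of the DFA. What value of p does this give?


Pumping lemma for regular languages (standard proof):
Take p = |Q|, the number of DFA states.
Any string of length >= |Q| passes through |Q|+1 states while reading its first |Q| symbols,
so by pigeonhole some state repeats, giving the loop that can be pumped.
Here |Q| = 10
Therefore the proof uses p = 10

10


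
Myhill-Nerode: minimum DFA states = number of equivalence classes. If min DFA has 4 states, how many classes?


Myhill-Nerode theorem:
Number of equivalence classes = number of states in minimal DFA
Minimal DFA states = 4
Therefore equivalence classes = 4

4


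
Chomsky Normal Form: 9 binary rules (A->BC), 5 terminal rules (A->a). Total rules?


CNF allows two rule forms:
  A -> BC (binary): 9 rules
  A -> a (terminal): 5 rules
Total = 9 + 5 = 14

14


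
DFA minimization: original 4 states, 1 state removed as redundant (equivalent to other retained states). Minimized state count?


Original DFA: 4 states
Redundant states removed: 1
Minimized states = original - removed
= 4 - 1
= 3

3


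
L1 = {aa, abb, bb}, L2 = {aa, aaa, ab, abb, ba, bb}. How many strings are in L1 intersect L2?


L1 = {aa, abb, bb}
L2 = {aa, aaa, ab, abb, ba, bb}
Checking each string in L1 against L2:
  'aa': in L2? Yes
  'abb': in L2? Yes
  'bb': in L2? Yes
Intersection = {aa, abb, bb}
|L1 ∩ L2| = 3

3


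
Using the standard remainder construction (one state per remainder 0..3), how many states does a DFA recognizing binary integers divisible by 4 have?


Divisibility by 4 is tracked via the remainder mod 4: 0, 1, ..., 3
The construction assigns one state to each remainder
Number of remainders = 4

4


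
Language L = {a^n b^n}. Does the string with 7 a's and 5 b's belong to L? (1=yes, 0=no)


Language requires equal numbers of a's and b's
PDA pushes for each 'a', pops for each 'b'
Number of a's = 7
Number of b's = 5
7 != 5 -> Reject

0


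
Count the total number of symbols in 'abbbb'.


String: 'abbbb'
Counting characters:
  'a' appears 1 time(s)
  'b' appears 4 time(s)
Total length = 1 + 4 = 5

5


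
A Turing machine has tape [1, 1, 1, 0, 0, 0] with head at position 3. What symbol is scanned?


Tape: [1, 1, 1, 0, 0, 0]
Positions: 0 1 2 3 4 5
Values:    1 1 1 0 0 0
Head at position 3
tape[3] = 0

0


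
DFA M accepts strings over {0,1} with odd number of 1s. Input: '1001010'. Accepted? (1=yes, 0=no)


DFA has 2 states: q_even (start, accept=no) and q_odd
Processing string '1001010' character by character:
  Position 0: read '1', 1-count=1 -> q_odd
  Position 1: read '0', 1-count=1 -> q_odd (no change)
  Position 2: read '0', 1-count=1 -> q_odd (no change)
  Position 3: read '1', 1-count=2 -> q_even
  Position 4: read '0', 1-count=2 -> q_even (no change)
  Position 5: read '1', 1-count=3 -> q_odd
  Position 6: read '0', 1-count=3 -> q_odd (no change)
Final state: q_odd, total 1s = 3 (odd); the DFA requires an odd count -> accept

1


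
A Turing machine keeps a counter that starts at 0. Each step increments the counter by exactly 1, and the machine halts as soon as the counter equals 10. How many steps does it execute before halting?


Counter starts at 0. Counting sequence:
  Step 1: counter = 1
  Step 2: counter = 2
  Step 3: counter = 3
  Step 4: counter = 4
  Step 5: counter = 5
  Step 6: counter = 6
  ...
  Step 10: counter = 10
Counter reached 10 -> halt
Total steps = 10

10


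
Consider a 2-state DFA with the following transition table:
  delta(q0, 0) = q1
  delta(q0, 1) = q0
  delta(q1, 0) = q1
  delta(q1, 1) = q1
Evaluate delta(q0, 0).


Looking up transition function:
delta(q0, 0) in the table
Row: q0, Column: 0
Result: q1

q1


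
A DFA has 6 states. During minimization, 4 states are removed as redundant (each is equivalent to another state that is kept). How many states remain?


Original DFA: 6 states
Redundant states removed: 4
Minimized states = original - removed
= 6 - 4
= 2

2


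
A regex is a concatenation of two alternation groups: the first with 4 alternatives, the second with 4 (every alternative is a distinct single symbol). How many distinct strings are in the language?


First group: 4 alternatives
Second group: 4 alternatives
Concatenation: each choice from group 1 pairs with each from group 2
Total = 4 x 4 = 16

16


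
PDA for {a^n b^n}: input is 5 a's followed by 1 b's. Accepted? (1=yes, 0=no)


Language requires equal numbers of a's and b's
PDA pushes for each 'a', pops for each 'b'
Number of a's = 5
Number of b's = 1
5 != 1 -> Reject

0


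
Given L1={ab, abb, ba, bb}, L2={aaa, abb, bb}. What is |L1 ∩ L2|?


L1 = {ab, abb, ba, bb}
L2 = {aaa, abb, bb}
Checking each string in L1 against L2:
  'ab': in L2? No
  'abb': in L2? Yes
  'ba': in L2? No
  'bb': in L2? Yes
Intersection = {abb, bb}
|L1 ∩ L2| = 2

2


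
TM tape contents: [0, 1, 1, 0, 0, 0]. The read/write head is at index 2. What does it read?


Tape: [0, 1, 1, 0, 0, 0]
Positions: 0 1 2 3 4 5
Values:    0 1 1 0 0 0
Head at position 2
tape[2] = 1

1


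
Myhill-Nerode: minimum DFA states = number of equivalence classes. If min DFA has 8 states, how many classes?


Myhill-Nerode theorem:
Number of equivalence classes = number of states in minimal DFA
Minimal DFA states = 8
Therefore equivalence classes = 8

8


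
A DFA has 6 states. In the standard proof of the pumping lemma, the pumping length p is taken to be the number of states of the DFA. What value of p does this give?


Pumping lemma for regular languages (standard proof):
Take p = |Q|, the number of DFA states.
Any string of length >= |Q| passes through |Q|+1 states while reading its first |Q| symbols,
so by pigeonhole some state repeats, giving the loop that can be pumped.
Here |Q| = 6
Therefore the proof uses p = 6

6


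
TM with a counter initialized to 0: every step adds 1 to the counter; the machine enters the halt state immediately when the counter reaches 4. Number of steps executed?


Counter starts at 0. Counting sequence:
  Step 1: counter = 1
  Step 2: counter = 2
  Step 3: counter = 3
  Step 4: counter = 4
Counter reached 4 -> halt
Total steps = 4

4


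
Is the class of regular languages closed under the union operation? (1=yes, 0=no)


Regular languages are closed under:
- Union (DFA product construction)
- Intersection (DFA product construction)
- Complement (swap accept/reject states)
- Concatenation (NFA construction)
- Kleene star (NFA construction)
union is in this list
Therefore: closed

1


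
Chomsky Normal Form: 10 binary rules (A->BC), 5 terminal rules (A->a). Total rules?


CNF allows two rule forms:
  A -> BC (binary): 10 rules
  A -> a (terminal): 5 rules
Total = 10 + 5 = 15

15


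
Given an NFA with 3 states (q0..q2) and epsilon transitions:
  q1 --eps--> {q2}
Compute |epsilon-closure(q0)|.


Starting from q0
Initialize closure = {q0}
q0 has no outgoing epsilon transitions -> nothing to add
Final closure: {q0}
Size = 1

1


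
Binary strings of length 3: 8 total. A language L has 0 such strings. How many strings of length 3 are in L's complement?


Alphabet: {0,1}
String length: 3
Total strings of length 3 = 2^3 = 8
Strings in L = 0
Complement = total - |L|
= 8 - 0
= 8

8


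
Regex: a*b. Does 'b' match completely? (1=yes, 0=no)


Pattern: a*b
String: 'b'
Pattern requires: zero or more 'a's followed by exactly one 'b'
Found 0 leading 'a's
Remaining: 'b'
Remaining is exactly 'b' -> match
Result: 1

1


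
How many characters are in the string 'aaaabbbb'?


String: 'aaaabbbb'
Counting characters:
  'a' appears 4 time(s)
  'b' appears 4 time(s)
Total length = 4 + 4 = 8

8


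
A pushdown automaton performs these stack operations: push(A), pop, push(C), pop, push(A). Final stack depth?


Tracing stack operations:
  push(A) -> stack = [A], depth=1
  pop -> removed A, stack = [], depth=0
  push(C) -> stack = [C], depth=1
  pop -> removed C, stack = [], depth=0
  push(A) -> stack = [A], depth=1
Final depth = 1

1


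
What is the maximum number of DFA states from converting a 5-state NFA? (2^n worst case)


NFA has 5 states
Subset construction: each DFA state = subset of NFA states
Maximum subsets = 2^5
2^5 = 32

32


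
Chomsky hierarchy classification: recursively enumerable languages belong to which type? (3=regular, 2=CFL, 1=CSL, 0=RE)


Chomsky hierarchy levels:
  Type 3: Regular (DFA/NFA/regex)
  Type 2: Context-free (PDA)
  Type 1: Context-sensitive
  Type 0: Recursively enumerable (TM)
'recursively enumerable' corresponds to Type 0

0


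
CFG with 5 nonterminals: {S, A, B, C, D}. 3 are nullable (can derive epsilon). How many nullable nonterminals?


Nonterminals: {S, A, B, C, D}
A nonterminal is nullable if it can derive epsilon
Counting nullable nonterminals: 3
Total nullable = 3

3


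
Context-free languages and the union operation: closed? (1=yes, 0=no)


CFL closure properties:
  Closed under: union, concatenation, Kleene star
  NOT closed under: intersection, complement
Operation 'union' is in closed list -> Yes (closed)

1


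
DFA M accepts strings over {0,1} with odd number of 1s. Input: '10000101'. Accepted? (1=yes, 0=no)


DFA has 2 states: q_even (start, accept=no) and q_odd
Processing string '10000101' character by character:
  Position 0: read '1', 1-count=1 -> q_odd
  Position 1: read '0', 1-count=1 -> q_odd (no change)
  Position 2: read '0', 1-count=1 -> q_odd (no change)
  Position 3: read '0', 1-count=1 -> q_odd (no change)
  Position 4: read '0', 1-count=1 -> q_odd (no change)
  Position 5: read '1', 1-count=2 -> q_even
  Position 6: read '0', 1-count=2 -> q_even (no change)
  Position 7: read '1', 1-count=3 -> q_odd
Final state: q_odd, total 1s = 3 (odd); the DFA requires an odd count -> accept

1


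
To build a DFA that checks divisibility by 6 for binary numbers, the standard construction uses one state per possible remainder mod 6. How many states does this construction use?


Divisibility by 6 is tracked via the remainder mod 6: 0, 1, ..., 5
The construction assigns one state to each remainder
Number of remainders = 6

6


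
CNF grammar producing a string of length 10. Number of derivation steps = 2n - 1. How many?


Chomsky Normal Form derivation:
String length n = 10
Each step either:
  - Splits a nonterminal into two (n-1 such steps)
  - Converts a nonterminal to terminal (n such steps)
Total = (n-1) + n = 2n - 1
= 2(10) - 1
= 20 - 1
= 19

19


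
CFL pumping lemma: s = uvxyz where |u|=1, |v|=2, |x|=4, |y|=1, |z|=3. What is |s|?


|s| = |u| + |v| + |x| + |y| + |z|
= 1 + 2 + 4 + 1 + 3
= 3 + 4 + 4
= 7 + 4
= 11

11


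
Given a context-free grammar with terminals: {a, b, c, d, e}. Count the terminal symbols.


Terminal symbols: a, b, c, d, e
Counting each: a (#1), b (#2), c (#3), d (#4), e (#5)
Total = 5

5


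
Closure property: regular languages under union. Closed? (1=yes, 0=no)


Regular languages are closed under:
- Union (DFA product construction)
- Intersection (DFA product construction)
- Complement (swap accept/reject states)
- Concatenation (NFA construction)
- Kleene star (NFA construction)
union is in this list
Therefore: closed

1


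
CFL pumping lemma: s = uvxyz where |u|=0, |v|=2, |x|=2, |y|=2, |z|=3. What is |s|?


|s| = |u| + |v| + |x| + |y| + |z|
= 0 + 2 + 2 + 2 + 3
= 2 + 2 + 5
= 4 + 5
= 9

9


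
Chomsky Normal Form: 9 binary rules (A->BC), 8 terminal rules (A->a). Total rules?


CNF allows two rule forms:
  A -> BC (binary): 9 rules
  A -> a (terminal): 8 rules
Total = 9 + 8 = 17

17


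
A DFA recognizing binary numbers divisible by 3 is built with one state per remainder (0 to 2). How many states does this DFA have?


Divisibility by 3 is tracked via the remainder mod 3: 0, 1, ..., 2
The construction assigns one state to each remainder
Number of remainders = 3

3


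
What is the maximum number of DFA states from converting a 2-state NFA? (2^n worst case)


NFA has 2 states
Subset construction: each DFA state = subset of NFA states
Maximum subsets = 2^2
2^2 = 4

4


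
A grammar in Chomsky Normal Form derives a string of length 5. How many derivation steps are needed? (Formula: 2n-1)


Chomsky Normal Form derivation:
String length n = 5
Each step either:
  - Splits a nonterminal into two (n-1 such steps)
  - Converts a nonterminal to terminal (n such steps)
Total = (n-1) + n = 2n - 1
= 2(5) - 1
= 10 - 1
= 9

9


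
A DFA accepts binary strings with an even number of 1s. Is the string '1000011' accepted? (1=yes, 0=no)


DFA has 2 states: q_even (start, accept=yes) and q_odd
Processing string '1000011' character by character:
  Position 0: read '1', 1-count=1 -> q_odd
  Position 1: read '0', 1-count=1 -> q_odd (no change)
  Position 2: read '0', 1-count=1 -> q_odd (no change)
  Position 3: read '0', 1-count=1 -> q_odd (no change)
  Position 4: read '0', 1-count=1 -> q_odd (no change)
  Position 5: read '1', 1-count=2 -> q_even
  Position 6: read '1', 1-count=3 -> q_odd
Final state: q_odd, total 1s = 3 (odd); the DFA requires an even count -> reject

0


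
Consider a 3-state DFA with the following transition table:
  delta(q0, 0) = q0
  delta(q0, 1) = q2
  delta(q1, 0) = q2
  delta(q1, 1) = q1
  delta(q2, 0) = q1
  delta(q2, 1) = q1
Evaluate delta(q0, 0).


Looking up transition function:
delta(q0, 0) in the table
Row: q0, Column: 0
Result: q0

q0


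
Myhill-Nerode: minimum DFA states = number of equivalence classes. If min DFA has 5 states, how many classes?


Myhill-Nerode theorem:
Number of equivalence classes = number of states in minimal DFA
Minimal DFA states = 5
Therefore equivalence classes = 5

5


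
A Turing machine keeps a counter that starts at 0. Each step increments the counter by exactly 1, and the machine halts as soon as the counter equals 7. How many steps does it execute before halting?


Counter starts at 0. Counting sequence:
  Step 1: counter = 1
  Step 2: counter = 2
  Step 3: counter = 3
  Step 4: counter = 4
  Step 5: counter = 5
  Step 6: counter = 6
  Step 7: counter = 7
Counter reached 7 -> halt
Total steps = 7

7


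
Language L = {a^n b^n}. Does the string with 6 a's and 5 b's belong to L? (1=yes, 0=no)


Language requires equal numbers of a's and b's
PDA pushes for each 'a', pops for each 'b'
Number of a's = 6
Number of b's = 5
6 != 5 -> Reject

0


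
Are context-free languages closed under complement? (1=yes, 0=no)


CFL closure properties:
  Closed under: union, concatenation, Kleene star
  NOT closed under: intersection, complement
Operation 'complement' is in not-closed list -> No (not closed)

0


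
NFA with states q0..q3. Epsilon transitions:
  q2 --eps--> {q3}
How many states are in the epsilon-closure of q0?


Starting from q0
Initialize closure = {q0}
q0 has no outgoing epsilon transitions -> nothing to add
Final closure: {q0}
Size = 1

1


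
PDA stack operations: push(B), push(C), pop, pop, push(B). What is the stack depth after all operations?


Tracing stack operations:
  push(B) -> stack = [B], depth=1
  push(C) -> stack = [B,C], depth=2
  pop -> removed C, stack = [B], depth=1
  pop -> removed B, stack = [], depth=0
  push(B) -> stack = [B], depth=1
Final depth = 1

1


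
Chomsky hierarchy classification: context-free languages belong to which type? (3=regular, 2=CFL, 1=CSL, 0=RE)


Chomsky hierarchy levels:
  Type 3: Regular (DFA/NFA/regex)
  Type 2: Context-free (PDA)
  Type 1: Context-sensitive
  Type 0: Recursively enumerable (TM)
'context-free' corresponds to Type 2

2


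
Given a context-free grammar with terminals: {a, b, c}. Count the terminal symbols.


Terminal symbols: a, b, c
Counting each: a (#1), b (#2), c (#3)
Total = 3

3


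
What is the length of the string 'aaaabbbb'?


String: 'aaaabbbb'
Counting characters:
  'a' appears 4 time(s)
  'b' appears 4 time(s)
Total length = 4 + 4 = 8

8
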